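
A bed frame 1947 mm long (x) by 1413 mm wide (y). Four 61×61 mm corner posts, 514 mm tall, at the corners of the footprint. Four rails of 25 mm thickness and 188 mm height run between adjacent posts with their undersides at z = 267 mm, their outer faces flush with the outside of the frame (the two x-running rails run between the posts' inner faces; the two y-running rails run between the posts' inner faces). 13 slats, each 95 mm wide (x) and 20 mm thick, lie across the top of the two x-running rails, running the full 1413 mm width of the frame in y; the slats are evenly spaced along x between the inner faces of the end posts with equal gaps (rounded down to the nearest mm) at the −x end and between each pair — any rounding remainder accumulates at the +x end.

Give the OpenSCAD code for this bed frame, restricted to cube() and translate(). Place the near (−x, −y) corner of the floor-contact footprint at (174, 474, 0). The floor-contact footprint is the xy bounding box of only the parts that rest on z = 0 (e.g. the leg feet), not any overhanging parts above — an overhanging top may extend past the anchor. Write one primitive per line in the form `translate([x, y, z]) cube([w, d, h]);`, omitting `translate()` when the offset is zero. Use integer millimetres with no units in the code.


// slat z = rail_z + rail_h = 267 + 188 = 455
// slat gap = ⌊(1825 − 13·95) / 14⌋ = 42
translate([174, 474, 0]) cube([61, 61, 514]);
translate([174, 1826, 0]) cube([61, 61, 514]);
translate([2060, 474, 0]) cube([61, 61, 514]);
translate([2060, 1826, 0]) cube([61, 61, 514]);
translate([235, 474, 267]) cube([1825, 25, 188]);
translate([235, 1862, 267]) cube([1825, 25, 188]);
translate([174, 535, 267]) cube([25, 1291, 188]);
translate([2096, 535, 267]) cube([25, 1291, 188]);
translate([277, 474, 455]) cube([95, 1413, 20]);
translate([414, 474, 455]) cube([95, 1413, 20]);
translate([551, 474, 455]) cube([95, 1413, 20]);
translate([688, 474, 455]) cube([95, 1413, 20]);
translate([825, 474, 455]) cube([95, 1413, 20]);
translate([962, 474, 455]) cube([95, 1413, 20]);
translate([1099, 474, 455]) cube([95, 1413, 20]);
translate([1236, 474, 455]) cube([95, 1413, 20]);
translate([1373, 474, 455]) cube([95, 1413, 20]);
translate([1510, 474, 455]) cube([95, 1413, 20]);
translate([1647, 474, 455]) cube([95, 1413, 20]);
translate([1784, 474, 455]) cube([95, 1413, 20]);
translate([1921, 474, 455]) cube([95, 1413, 20]);


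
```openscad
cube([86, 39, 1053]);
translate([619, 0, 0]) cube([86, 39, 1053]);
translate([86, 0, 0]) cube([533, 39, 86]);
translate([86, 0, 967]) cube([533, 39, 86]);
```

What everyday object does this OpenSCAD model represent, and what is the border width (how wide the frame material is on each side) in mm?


A picture frame. The border width is 86 mm.

Four thin pieces enclosing a rectangular opening — a picture frame. The two full-height stiles are 1053 mm tall; the top rail sits at z = 967 and is 86 mm tall, so the border above the opening is 1053 − 967 = 86 mm, matching the stile x-width.


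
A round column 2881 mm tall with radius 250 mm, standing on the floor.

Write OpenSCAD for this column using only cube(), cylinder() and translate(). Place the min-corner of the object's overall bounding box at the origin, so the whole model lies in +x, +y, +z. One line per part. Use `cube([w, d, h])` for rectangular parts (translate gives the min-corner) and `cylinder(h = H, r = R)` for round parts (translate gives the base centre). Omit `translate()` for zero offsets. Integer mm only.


translate([250, 250, 0]) cylinder(h = 2881, r = 250);


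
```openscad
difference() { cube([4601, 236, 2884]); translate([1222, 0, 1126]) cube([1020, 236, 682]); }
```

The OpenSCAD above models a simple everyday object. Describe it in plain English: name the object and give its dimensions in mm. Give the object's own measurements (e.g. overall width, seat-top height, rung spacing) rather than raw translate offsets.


A wall 4601 mm long (x), 236 mm thick (y), 2884 mm tall, with a rectangular window opening cut through it. The opening is 1020 mm wide and 682 mm tall; its sill is at z = 1126 mm and its near (−x) edge is 1222 mm from the wall's −x end. The opening passes through the full wall thickness.


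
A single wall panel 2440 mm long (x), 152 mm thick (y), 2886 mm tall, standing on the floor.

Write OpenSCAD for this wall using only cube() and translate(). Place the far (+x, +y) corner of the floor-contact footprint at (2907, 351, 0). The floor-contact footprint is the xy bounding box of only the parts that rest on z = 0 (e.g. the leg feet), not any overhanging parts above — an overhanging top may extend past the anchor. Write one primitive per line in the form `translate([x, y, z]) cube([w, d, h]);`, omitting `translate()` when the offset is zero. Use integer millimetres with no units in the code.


translate([467, 199, 0]) cube([2440, 152, 2886]);


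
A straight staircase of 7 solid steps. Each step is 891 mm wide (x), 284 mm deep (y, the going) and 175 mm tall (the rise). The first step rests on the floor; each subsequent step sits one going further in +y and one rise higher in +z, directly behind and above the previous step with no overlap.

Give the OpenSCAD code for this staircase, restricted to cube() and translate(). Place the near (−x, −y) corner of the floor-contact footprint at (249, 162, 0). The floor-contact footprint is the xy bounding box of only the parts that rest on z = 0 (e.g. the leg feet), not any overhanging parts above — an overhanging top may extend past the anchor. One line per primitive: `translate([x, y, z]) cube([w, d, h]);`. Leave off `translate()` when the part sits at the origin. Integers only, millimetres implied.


translate([249, 162, 0]) cube([891, 284, 175]);
translate([249, 446, 175]) cube([891, 284, 175]);
translate([249, 730, 350]) cube([891, 284, 175]);
translate([249, 1014, 525]) cube([891, 284, 175]);
translate([249, 1298, 700]) cube([891, 284, 175]);
translate([249, 1582, 875]) cube([891, 284, 175]);
translate([249, 1866, 1050]) cube([891, 284, 175]);


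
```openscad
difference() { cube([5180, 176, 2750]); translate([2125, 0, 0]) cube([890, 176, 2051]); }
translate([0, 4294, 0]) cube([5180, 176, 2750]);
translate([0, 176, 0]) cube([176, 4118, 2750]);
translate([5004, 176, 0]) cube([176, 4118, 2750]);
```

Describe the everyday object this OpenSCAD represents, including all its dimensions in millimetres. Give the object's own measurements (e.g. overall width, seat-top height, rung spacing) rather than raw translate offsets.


A single room: four walls, each 2750 mm tall and 176 mm thick, enclosing an outside footprint 5180×4470 mm (x × y), no floor or roof. The front and back walls (−y and +y sides) run the full x-width; the side walls fit between their inner faces. A door opening 890 mm wide and 2051 mm tall is cut through the front wall from the floor up, its −x edge 2125 mm from the wall's −x end.


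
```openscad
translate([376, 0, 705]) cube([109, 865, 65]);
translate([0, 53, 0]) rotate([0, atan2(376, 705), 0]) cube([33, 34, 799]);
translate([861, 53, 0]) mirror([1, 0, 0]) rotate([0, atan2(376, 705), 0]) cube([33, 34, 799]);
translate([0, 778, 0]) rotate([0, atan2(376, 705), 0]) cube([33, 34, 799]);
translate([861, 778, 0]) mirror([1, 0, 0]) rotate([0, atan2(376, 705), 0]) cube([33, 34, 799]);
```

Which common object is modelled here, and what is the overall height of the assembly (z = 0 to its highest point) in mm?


A sawhorse. The overall height is 770 mm.

A beam across two mirrored pairs of raked legs — a sawhorse. The beam's underside is at z = 705 (matching the legs' vertical rise in atan2(376, 705)) and the beam is 65 mm tall, so its top is at 705 + 65 = 770 mm. The raked legs top out at the beam's underside, so that is the highest point.


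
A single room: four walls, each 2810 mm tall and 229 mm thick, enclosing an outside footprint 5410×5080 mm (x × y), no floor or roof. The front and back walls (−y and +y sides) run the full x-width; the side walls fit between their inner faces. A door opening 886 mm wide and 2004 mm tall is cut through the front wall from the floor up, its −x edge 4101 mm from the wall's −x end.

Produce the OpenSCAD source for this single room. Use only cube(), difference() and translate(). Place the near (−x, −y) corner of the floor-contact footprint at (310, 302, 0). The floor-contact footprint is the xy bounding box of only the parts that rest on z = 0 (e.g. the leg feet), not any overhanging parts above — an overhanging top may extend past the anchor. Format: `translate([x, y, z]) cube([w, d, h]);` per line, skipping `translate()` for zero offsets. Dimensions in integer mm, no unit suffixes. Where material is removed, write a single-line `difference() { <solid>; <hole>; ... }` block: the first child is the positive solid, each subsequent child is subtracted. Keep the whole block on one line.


difference() { translate([310, 302, 0]) cube([5410, 229, 2810]); translate([4411, 302, 0]) cube([886, 229, 2004]); }
translate([310, 5153, 0]) cube([5410, 229, 2810]);
translate([310, 531, 0]) cube([229, 4622, 2810]);
translate([5491, 531, 0]) cube([229, 4622, 2810]);


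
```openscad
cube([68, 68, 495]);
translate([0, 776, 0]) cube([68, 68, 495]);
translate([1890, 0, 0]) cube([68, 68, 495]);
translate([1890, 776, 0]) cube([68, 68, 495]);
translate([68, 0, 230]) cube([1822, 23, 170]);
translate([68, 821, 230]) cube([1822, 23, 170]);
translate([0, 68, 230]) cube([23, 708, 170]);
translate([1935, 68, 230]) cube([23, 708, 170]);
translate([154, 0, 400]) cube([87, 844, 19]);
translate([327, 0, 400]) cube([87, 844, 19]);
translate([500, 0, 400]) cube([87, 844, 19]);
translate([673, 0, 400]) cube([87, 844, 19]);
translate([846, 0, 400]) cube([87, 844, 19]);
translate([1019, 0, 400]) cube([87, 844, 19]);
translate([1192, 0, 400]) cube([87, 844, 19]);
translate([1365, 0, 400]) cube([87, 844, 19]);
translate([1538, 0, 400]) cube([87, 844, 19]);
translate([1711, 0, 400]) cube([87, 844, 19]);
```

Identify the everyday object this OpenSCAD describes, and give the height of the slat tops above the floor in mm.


A bed frame. The slat-top height is 419 mm.

Four posts, four rails, and a row of slats — a bed frame. Slats sit on the rails at z = 230 + 170 = 400; with slat thickness 19, the top is 419 mm.


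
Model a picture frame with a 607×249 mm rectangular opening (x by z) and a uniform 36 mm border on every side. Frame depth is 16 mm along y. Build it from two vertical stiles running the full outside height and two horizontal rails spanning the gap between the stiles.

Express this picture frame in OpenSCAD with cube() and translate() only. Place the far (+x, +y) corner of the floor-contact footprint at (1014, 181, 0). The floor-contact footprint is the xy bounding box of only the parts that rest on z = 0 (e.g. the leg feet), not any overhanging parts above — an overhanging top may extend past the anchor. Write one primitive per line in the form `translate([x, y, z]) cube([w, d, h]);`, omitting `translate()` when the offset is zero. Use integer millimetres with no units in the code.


translate([335, 165, 0]) cube([36, 16, 321]);
translate([978, 165, 0]) cube([36, 16, 321]);
translate([371, 165, 0]) cube([607, 16, 36]);
translate([371, 165, 285]) cube([607, 16, 36]);


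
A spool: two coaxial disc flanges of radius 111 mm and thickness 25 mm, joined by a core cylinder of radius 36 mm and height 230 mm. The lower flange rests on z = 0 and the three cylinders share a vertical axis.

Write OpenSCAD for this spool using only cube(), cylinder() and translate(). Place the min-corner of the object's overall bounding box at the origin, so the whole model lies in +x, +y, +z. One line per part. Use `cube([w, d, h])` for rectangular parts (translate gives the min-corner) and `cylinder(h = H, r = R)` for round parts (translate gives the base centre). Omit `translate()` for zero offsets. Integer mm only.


translate([111, 111, 0]) cylinder(h = 25, r = 111);
translate([111, 111, 25]) cylinder(h = 230, r = 36);
translate([111, 111, 255]) cylinder(h = 25, r = 111);


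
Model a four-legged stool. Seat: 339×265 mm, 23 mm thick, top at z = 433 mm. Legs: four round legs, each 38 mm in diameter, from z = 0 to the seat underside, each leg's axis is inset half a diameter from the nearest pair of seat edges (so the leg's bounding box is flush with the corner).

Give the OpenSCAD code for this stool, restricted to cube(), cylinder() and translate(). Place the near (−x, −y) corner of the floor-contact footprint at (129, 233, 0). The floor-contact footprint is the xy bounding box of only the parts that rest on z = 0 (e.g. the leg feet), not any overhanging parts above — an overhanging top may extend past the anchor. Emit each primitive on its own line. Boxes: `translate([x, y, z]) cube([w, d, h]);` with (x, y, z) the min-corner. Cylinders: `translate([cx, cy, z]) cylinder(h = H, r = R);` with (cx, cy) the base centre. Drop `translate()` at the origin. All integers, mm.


translate([129, 233, 410]) cube([339, 265, 23]);
translate([148, 252, 0]) cylinder(h = 410, r = 19);
translate([449, 252, 0]) cylinder(h = 410, r = 19);
translate([148, 479, 0]) cylinder(h = 410, r = 19);
translate([449, 479, 0]) cylinder(h = 410, r = 19);


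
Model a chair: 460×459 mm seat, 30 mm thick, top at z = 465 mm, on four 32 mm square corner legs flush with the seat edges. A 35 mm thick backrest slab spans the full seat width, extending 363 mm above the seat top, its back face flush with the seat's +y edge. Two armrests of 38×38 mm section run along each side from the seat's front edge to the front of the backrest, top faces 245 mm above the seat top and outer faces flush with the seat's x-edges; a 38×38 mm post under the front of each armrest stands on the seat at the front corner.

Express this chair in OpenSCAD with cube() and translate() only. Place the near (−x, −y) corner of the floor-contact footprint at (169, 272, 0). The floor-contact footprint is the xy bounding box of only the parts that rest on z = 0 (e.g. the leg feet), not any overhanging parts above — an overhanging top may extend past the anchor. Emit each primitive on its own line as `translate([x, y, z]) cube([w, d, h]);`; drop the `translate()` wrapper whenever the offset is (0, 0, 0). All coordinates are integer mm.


// leg_h = 465 - 30 = 435
// arm post h = 245 - 38 = 207
translate([169, 272, 435]) cube([460, 459, 30]);
translate([169, 272, 0]) cube([32, 32, 435]);
translate([597, 272, 0]) cube([32, 32, 435]);
translate([169, 699, 0]) cube([32, 32, 435]);
translate([597, 699, 0]) cube([32, 32, 435]);
translate([169, 696, 465]) cube([460, 35, 363]);
translate([169, 272, 672]) cube([38, 424, 38]);
translate([591, 272, 672]) cube([38, 424, 38]);
translate([169, 272, 465]) cube([38, 38, 207]);
translate([591, 272, 465]) cube([38, 38, 207]);


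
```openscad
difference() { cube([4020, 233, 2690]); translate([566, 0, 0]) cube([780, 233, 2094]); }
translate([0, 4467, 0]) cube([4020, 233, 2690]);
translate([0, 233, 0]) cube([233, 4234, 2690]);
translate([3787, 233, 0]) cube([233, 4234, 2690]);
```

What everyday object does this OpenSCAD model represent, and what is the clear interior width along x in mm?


A single room. The interior width is 3554 mm.

Four walls enclosing a rectangle with a door in the front wall — a room. Outside width 4020 minus two 233 mm walls gives 3554 mm.


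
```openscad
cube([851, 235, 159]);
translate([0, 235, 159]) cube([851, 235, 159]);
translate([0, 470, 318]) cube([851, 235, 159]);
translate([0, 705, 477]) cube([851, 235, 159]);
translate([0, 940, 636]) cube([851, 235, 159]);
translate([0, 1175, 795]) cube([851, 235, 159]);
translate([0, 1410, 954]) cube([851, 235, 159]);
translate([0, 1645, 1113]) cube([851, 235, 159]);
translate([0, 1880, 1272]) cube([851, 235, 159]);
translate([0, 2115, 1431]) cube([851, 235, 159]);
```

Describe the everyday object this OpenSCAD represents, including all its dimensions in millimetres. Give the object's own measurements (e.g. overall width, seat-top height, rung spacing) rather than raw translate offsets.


A straight staircase of 10 solid steps. Each step is 851 mm wide (x), 235 mm deep (y, the going) and 159 mm tall (the rise). The first step rests on the floor; each subsequent step sits one going further in +y and one rise higher in +z, directly behind and above the previous step with no overlap.


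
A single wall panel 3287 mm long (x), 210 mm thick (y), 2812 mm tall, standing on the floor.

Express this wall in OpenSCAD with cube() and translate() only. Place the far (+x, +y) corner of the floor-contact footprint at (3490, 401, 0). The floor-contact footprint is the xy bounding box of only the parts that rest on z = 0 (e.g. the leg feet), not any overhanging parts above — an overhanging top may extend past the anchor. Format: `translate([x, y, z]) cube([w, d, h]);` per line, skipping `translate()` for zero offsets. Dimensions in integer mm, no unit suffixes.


translate([203, 191, 0]) cube([3287, 210, 2812]);


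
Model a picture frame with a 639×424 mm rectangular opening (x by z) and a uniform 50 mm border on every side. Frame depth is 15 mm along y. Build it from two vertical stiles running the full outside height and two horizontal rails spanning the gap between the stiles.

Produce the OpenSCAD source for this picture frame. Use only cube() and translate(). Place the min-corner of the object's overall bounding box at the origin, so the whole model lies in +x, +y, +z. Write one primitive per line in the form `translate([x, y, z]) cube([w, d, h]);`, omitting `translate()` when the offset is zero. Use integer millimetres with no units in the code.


cube([50, 15, 524]);
translate([689, 0, 0]) cube([50, 15, 524]);
translate([50, 0, 0]) cube([639, 15, 50]);
translate([50, 0, 474]) cube([639, 15, 50]);


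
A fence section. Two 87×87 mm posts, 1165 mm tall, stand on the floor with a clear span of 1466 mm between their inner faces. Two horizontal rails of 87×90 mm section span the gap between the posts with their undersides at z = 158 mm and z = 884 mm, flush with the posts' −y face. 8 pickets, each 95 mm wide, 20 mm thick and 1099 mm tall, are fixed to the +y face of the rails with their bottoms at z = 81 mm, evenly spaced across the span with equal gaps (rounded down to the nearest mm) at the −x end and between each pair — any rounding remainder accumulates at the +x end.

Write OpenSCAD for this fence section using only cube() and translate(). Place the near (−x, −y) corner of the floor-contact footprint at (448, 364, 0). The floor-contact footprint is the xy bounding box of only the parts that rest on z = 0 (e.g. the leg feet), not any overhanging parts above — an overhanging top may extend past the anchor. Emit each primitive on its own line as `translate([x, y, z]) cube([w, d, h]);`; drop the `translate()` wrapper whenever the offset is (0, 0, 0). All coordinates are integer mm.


translate([448, 364, 0]) cube([87, 87, 1165]);
translate([2001, 364, 0]) cube([87, 87, 1165]);
translate([535, 364, 158]) cube([1466, 87, 90]);
translate([535, 364, 884]) cube([1466, 87, 90]);
translate([613, 451, 81]) cube([95, 20, 1099]);
translate([786, 451, 81]) cube([95, 20, 1099]);
translate([959, 451, 81]) cube([95, 20, 1099]);
translate([1132, 451, 81]) cube([95, 20, 1099]);
translate([1305, 451, 81]) cube([95, 20, 1099]);
translate([1478, 451, 81]) cube([95, 20, 1099]);
translate([1651, 451, 81]) cube([95, 20, 1099]);
translate([1824, 451, 81]) cube([95, 20, 1099]);


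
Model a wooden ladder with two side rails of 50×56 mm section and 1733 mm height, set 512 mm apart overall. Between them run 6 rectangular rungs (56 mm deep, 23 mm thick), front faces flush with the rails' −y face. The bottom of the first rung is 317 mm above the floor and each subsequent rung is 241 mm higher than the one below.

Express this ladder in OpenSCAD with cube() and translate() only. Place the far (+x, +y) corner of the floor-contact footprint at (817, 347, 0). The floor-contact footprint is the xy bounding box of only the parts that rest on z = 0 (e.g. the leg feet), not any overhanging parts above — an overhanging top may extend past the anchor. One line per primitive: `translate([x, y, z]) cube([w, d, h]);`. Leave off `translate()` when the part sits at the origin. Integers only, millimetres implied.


translate([305, 291, 0]) cube([50, 56, 1733]);
translate([767, 291, 0]) cube([50, 56, 1733]);
translate([355, 291, 317]) cube([412, 56, 23]);
translate([355, 291, 558]) cube([412, 56, 23]);
translate([355, 291, 799]) cube([412, 56, 23]);
translate([355, 291, 1040]) cube([412, 56, 23]);
translate([355, 291, 1281]) cube([412, 56, 23]);
translate([355, 291, 1522]) cube([412, 56, 23]);


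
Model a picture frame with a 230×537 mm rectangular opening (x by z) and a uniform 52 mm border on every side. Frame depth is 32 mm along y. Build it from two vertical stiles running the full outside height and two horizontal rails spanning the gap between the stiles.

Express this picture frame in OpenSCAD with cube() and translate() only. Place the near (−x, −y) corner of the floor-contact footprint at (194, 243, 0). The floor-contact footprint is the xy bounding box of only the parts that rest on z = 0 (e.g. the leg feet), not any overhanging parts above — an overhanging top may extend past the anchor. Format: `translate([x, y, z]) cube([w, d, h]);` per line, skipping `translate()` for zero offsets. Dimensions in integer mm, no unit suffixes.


translate([194, 243, 0]) cube([52, 32, 641]);
translate([476, 243, 0]) cube([52, 32, 641]);
translate([246, 243, 0]) cube([230, 32, 52]);
translate([246, 243, 589]) cube([230, 32, 52]);


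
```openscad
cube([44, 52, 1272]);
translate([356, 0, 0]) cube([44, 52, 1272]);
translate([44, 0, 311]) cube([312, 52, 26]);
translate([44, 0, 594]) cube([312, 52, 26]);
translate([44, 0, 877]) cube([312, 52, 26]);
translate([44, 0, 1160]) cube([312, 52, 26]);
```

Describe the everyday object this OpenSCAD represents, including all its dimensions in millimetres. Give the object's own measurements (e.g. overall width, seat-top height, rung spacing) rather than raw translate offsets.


A straight ladder. Two 44×52 mm vertical rails, 1272 mm tall, stand 400 mm apart (outside-to-outside) with their front faces coplanar on the −y side. 4 rungs, each 52 mm deep and 26 mm tall, span between the inner faces of the rails, front faces flush with the rails. The lowest rung's underside is at z = 311 mm and rungs are spaced 283 mm apart (underside to underside).


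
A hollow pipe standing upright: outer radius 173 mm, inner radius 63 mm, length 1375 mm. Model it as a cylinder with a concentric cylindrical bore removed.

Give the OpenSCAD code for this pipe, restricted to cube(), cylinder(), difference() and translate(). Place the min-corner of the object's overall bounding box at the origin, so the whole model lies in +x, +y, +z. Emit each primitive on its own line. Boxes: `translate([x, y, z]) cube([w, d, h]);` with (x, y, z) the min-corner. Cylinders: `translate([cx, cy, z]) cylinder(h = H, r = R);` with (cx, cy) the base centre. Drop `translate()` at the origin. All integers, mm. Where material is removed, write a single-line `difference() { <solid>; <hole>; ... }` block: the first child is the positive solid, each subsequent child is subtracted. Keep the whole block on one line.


difference() { translate([173, 173, 0]) cylinder(h = 1375, r = 173); translate([173, 173, 0]) cylinder(h = 1375, r = 63); }


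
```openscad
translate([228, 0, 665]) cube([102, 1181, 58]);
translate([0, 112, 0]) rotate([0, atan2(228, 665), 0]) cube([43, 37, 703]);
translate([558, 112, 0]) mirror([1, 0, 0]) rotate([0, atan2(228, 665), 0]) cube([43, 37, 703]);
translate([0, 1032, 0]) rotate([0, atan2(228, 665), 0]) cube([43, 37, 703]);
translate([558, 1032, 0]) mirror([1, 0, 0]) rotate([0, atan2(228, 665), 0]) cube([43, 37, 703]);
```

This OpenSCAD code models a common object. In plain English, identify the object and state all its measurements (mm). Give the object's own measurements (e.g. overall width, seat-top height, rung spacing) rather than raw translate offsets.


A sawhorse. A 102×1181×58 mm beam (x, y, z) sits on two A-frame leg pairs. Each pair is two raked legs of 43×37 mm section (37 mm along y) splaying symmetrically in x. Each leg rises 665 mm vertically over 228 mm of horizontal reach and is 703 mm long along its own axis. Every leg's outer bottom edge rests on the floor and its outer top edge meets a bottom edge of the beam — the left legs (tilting toward +x) meet the beam's −x bottom edge, the right legs (their mirror images, tilting toward −x) meet its +x bottom edge — so the leg tops tuck under the beam, the beam's underside is 665 mm above the floor, and the feet are 558 mm apart outside-to-outside with the beam centred between them. The two leg pairs are set in 112 mm from either end of the beam.


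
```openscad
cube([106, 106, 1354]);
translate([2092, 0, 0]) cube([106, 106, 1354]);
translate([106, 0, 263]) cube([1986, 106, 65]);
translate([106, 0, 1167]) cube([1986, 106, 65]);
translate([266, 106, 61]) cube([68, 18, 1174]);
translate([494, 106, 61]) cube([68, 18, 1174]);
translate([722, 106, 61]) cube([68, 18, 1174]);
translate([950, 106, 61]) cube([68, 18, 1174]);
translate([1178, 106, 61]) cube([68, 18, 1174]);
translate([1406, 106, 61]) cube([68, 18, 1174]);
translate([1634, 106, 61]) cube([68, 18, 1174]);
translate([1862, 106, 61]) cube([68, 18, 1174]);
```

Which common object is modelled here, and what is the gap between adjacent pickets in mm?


A fence section. The picket gap is 160 mm.

Two posts, two rails, 8 pickets — a fence section. Span 1986 mm holds 8 pickets of 68 mm with 9 equal gaps: ⌊(1986 − 8·68) / 9⌋ = 160 mm.


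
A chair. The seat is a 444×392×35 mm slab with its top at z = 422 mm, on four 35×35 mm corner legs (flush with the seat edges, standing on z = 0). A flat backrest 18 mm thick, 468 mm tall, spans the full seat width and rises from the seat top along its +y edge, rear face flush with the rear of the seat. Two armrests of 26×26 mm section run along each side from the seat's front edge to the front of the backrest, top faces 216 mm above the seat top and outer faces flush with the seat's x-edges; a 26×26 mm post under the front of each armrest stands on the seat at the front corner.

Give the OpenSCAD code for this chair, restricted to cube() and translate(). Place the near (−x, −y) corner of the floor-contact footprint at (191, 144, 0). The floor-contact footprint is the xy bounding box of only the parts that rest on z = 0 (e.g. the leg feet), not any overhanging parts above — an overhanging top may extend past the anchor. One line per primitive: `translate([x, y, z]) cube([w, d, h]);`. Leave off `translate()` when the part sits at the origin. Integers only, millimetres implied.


translate([191, 144, 387]) cube([444, 392, 35]);
translate([191, 144, 0]) cube([35, 35, 387]);
translate([600, 144, 0]) cube([35, 35, 387]);
translate([191, 501, 0]) cube([35, 35, 387]);
translate([600, 501, 0]) cube([35, 35, 387]);
translate([191, 518, 422]) cube([444, 18, 468]);
translate([191, 144, 612]) cube([26, 374, 26]);
translate([609, 144, 612]) cube([26, 374, 26]);
translate([191, 144, 422]) cube([26, 26, 190]);
translate([609, 144, 422]) cube([26, 26, 190]);


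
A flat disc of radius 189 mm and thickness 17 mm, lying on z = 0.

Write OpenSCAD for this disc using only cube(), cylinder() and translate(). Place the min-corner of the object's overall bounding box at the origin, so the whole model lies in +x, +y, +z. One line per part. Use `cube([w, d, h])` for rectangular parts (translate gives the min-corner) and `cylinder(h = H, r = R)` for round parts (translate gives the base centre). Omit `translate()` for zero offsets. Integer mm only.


translate([189, 189, 0]) cylinder(h = 17, r = 189);


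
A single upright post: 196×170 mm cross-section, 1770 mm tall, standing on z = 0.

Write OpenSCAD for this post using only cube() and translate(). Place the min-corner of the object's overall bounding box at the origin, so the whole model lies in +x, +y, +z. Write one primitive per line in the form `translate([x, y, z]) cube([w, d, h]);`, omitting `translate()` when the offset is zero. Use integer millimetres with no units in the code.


cube([196, 170, 1770]);


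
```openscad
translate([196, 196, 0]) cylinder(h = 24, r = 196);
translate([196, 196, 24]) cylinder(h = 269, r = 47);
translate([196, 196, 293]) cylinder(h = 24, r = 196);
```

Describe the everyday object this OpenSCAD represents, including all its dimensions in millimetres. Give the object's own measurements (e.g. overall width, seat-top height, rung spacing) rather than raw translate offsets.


A spool: two coaxial disc flanges of radius 196 mm and thickness 24 mm, joined by a core cylinder of radius 47 mm and height 269 mm. The lower flange rests on z = 0 and the three cylinders share a vertical axis.


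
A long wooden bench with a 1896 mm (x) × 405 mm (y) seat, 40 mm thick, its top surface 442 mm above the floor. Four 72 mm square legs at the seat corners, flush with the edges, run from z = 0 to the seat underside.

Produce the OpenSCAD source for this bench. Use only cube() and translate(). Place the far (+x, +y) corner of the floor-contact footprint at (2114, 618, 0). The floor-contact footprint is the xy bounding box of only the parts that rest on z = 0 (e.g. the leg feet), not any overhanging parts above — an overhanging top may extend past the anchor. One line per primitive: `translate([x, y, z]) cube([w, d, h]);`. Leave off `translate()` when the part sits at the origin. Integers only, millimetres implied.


translate([218, 213, 402]) cube([1896, 405, 40]);
translate([218, 213, 0]) cube([72, 72, 402]);
translate([218, 546, 0]) cube([72, 72, 402]);
translate([2042, 213, 0]) cube([72, 72, 402]);
translate([2042, 546, 0]) cube([72, 72, 402]);


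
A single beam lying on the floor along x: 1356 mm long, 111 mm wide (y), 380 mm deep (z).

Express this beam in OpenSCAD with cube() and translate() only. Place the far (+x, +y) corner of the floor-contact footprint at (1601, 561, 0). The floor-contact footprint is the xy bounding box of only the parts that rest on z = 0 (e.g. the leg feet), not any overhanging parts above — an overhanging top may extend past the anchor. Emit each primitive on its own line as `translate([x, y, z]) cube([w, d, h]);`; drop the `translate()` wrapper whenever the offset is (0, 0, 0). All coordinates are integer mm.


translate([245, 450, 0]) cube([1356, 111, 380]);


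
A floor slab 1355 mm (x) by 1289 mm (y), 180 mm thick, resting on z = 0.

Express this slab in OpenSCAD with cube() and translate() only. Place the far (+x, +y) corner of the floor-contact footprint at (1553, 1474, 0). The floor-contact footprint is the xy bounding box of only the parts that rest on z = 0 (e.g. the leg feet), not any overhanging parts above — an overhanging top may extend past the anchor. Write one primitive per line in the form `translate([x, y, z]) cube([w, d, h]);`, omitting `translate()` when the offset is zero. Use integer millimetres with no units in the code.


translate([198, 185, 0]) cube([1355, 1289, 180]);


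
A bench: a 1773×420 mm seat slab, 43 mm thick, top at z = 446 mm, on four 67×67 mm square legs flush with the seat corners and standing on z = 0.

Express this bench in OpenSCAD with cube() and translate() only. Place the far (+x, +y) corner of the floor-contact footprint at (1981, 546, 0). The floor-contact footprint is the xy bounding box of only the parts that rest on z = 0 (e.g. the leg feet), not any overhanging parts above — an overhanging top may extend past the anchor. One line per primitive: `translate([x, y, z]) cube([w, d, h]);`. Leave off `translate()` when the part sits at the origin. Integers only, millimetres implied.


translate([208, 126, 403]) cube([1773, 420, 43]);
translate([208, 126, 0]) cube([67, 67, 403]);
translate([208, 479, 0]) cube([67, 67, 403]);
translate([1914, 126, 0]) cube([67, 67, 403]);
translate([1914, 479, 0]) cube([67, 67, 403]);


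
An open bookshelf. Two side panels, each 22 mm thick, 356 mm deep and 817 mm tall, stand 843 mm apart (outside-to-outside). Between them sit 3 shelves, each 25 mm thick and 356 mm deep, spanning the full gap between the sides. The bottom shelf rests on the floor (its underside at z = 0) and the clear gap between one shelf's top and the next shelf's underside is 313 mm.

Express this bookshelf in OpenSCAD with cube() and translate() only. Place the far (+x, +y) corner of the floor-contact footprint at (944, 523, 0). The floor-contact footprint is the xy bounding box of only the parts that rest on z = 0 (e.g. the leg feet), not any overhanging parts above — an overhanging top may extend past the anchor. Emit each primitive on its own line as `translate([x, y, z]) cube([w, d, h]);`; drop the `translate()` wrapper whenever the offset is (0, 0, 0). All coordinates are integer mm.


translate([101, 167, 0]) cube([22, 356, 817]);
translate([922, 167, 0]) cube([22, 356, 817]);
translate([123, 167, 0]) cube([799, 356, 25]);
translate([123, 167, 338]) cube([799, 356, 25]);
translate([123, 167, 676]) cube([799, 356, 25]);


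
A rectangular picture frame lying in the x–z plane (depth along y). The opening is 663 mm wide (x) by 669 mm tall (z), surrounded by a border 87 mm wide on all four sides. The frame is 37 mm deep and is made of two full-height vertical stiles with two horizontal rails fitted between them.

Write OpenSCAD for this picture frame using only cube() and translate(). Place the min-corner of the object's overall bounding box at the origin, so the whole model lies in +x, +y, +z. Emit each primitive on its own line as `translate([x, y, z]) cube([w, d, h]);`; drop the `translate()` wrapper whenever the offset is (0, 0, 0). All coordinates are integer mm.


cube([87, 37, 843]);
translate([750, 0, 0]) cube([87, 37, 843]);
translate([87, 0, 0]) cube([663, 37, 87]);
translate([87, 0, 756]) cube([663, 37, 87]);


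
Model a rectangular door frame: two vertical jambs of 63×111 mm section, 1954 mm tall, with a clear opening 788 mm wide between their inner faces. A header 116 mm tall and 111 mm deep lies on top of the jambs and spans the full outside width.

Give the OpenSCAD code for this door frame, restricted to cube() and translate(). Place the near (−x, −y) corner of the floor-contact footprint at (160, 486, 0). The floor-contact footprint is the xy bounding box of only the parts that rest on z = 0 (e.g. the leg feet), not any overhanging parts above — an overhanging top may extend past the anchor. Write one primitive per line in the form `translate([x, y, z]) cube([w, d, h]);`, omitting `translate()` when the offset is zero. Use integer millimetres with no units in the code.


translate([160, 486, 0]) cube([63, 111, 1954]);
translate([1011, 486, 0]) cube([63, 111, 1954]);
translate([160, 486, 1954]) cube([914, 111, 116]);


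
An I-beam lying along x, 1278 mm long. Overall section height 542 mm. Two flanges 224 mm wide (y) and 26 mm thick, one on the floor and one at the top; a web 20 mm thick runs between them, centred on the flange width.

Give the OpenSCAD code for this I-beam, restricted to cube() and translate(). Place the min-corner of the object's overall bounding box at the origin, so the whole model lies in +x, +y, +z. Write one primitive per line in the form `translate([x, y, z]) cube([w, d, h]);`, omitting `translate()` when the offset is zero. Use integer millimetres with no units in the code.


cube([1278, 224, 26]);
translate([0, 102, 26]) cube([1278, 20, 490]);
translate([0, 0, 516]) cube([1278, 224, 26]);


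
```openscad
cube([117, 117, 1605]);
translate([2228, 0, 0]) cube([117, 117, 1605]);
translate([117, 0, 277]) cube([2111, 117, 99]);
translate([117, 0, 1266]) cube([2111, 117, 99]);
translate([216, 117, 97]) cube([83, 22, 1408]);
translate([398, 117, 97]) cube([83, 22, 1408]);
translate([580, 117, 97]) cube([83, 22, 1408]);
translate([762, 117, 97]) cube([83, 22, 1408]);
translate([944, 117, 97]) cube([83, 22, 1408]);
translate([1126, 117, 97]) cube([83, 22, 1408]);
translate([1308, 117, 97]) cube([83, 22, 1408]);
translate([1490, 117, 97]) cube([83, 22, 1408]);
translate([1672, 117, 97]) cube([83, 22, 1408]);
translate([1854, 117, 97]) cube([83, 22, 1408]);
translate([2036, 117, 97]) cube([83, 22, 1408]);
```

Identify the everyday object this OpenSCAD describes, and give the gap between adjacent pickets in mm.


A fence section. The picket gap is 99 mm.

Two posts, two rails, 11 pickets — a fence section. Span 2111 mm holds 11 pickets of 83 mm with 12 equal gaps: ⌊(2111 − 11·83) / 12⌋ = 99 mm.


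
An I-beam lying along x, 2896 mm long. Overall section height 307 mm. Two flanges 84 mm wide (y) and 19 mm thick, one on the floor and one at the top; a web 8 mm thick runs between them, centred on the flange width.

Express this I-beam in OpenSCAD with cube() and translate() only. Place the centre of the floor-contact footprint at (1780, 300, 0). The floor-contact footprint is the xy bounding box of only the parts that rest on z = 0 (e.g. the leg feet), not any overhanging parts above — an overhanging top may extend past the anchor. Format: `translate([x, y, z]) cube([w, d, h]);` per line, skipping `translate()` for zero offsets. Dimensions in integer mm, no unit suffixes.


translate([332, 258, 0]) cube([2896, 84, 19]);
translate([332, 296, 19]) cube([2896, 8, 269]);
translate([332, 258, 288]) cube([2896, 84, 19]);


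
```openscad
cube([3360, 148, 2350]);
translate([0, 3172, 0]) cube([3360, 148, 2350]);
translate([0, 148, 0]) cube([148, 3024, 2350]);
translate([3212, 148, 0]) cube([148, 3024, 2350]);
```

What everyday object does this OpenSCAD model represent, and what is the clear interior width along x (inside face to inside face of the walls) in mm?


A house (or room) frame. The interior width is 3064 mm.

Four 2350 mm walls enclosing a rectangle with no floor or roof — a room or house frame. Outside width is 3360 mm and wall thickness is 148 mm, so the interior width is 3360 − 2 × 148 = 3064 mm.


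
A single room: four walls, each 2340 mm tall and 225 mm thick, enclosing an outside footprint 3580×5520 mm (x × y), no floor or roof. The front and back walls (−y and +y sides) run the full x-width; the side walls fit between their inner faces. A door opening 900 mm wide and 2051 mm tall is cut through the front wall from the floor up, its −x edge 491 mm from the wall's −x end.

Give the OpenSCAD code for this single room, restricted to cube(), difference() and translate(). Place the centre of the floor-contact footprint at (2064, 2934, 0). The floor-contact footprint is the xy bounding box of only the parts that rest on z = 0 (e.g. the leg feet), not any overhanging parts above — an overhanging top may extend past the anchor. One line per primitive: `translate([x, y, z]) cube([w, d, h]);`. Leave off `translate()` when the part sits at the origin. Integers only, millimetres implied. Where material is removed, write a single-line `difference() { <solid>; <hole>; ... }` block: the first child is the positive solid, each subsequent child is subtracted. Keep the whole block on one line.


difference() { translate([274, 174, 0]) cube([3580, 225, 2340]); translate([765, 174, 0]) cube([900, 225, 2051]); }
translate([274, 5469, 0]) cube([3580, 225, 2340]);
translate([274, 399, 0]) cube([225, 5070, 2340]);
translate([3629, 399, 0]) cube([225, 5070, 2340]);


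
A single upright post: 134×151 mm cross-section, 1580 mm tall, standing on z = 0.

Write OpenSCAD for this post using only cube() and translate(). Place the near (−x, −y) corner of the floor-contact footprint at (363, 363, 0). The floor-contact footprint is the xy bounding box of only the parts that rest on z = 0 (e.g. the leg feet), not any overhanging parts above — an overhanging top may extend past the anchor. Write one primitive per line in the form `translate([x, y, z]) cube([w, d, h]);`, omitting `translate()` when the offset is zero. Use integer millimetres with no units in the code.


translate([363, 363, 0]) cube([134, 151, 1580]);
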